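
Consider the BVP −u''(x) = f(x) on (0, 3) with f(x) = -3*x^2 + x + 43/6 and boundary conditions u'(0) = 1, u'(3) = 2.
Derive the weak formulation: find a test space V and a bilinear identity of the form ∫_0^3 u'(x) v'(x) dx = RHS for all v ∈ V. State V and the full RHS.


V = H^1(0, 3) (v unrestricted at boundary; u is determined up to an additive constant); weak form: ∫_0^3 u'v' dx = ∫_0^3 (-3*x^2 + x + 43/6) v dx + 2·v(3) − v(0) for all v ∈ V.

Multiply both sides by a test function v and integrate from 0 to 3:
  ∫_0^3 −u''(x) v(x) dx = ∫_0^3 f(x) v(x) dx.
Integrate the LHS by parts once:
  ∫_0^3 −u'' v dx = −[u'(x) v(x)]_0^3 + ∫_0^3 u'(x) v'(x) dx.
Thus ∫_0^3 u'(x) v'(x) dx = ∫_0^3 f(x) v(x) dx + [u'(x) v(x)]_0^3.
Choose V so that boundary terms are either known or forced to vanish.
u has inhomogeneous Neumann u'(0) = 1, u'(3) = 2. [u' v]_0^3 = (2)·v(3) − (1)·v(0) = 2·v(3) − v(0). Take V = H^1(0, 3); boundary term becomes part of RHS.
Weak formulation: find u (satisfying any essential BC) such that ∫_0^3 u'(x) v'(x) dx = ∫_0^3 f v dx + 2·v(3) − v(0) for all v ∈ V (Neumann data are natural BCs: they enter the RHS as boundary terms).
Substituting f(x) = -3*x^2 + x + 43/6, the right-hand side is ∫_0^3 (-3*x^2 + x + 43/6) v dx + 2·v(3) − v(0).
Compatibility check (pure Neumann): taking v ≡ 1 ∈ V gives 0 = ∫_0^3 f dx + (2) − (1), i.e. ∫_0^3 f dx must equal u'(0) − u'(3) = -1. Indeed ∫_0^3 (-3*x^2 + x + 43/6) dx = -1, so the data are compatible. The solution is then unique only up to an additive constant (fix it e.g. by requiring ∫_0^3 u dx = 0).


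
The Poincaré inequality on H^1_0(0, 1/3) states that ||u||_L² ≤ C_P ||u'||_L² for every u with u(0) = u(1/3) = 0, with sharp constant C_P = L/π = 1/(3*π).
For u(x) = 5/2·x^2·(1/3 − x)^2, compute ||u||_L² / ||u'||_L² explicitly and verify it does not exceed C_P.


||u||_L² / ||u'||_L² = sqrt(3)/18 < C_P = 1/(3*π).

u(x) = 5/2·x^2·(1/3 − x)^2, so u'(x) = 5*x*(3*x - 1)*(6*x - 1)/9.
u(x) = 5/2·x^2·(1/3 − x)^2 vanishes at x = 0 and x = 1/3, so u ∈ H^1_0(0, 1/3). Differentiate via the product rule and integrate the resulting polynomials term by term.
  ∫_0^1/3 u² dx = ∫_0^1/3 (25*x^8/4 - 25*x^7/3 + 25*x^6/6 - 25*x^5/27 + 25*x^4/324) dx. Term by term:
    ∫_0^1/3 25*x^8/4 dx = 25/708588;  ∫_0^1/3 -25*x^7/3 dx = -25/157464;  ∫_0^1/3 25*x^6/6 dx = 25/91854;
    ∫_0^1/3 -25*x^5/27 dx = -25/118098;  ∫_0^1/3 25*x^4/324 dx = 5/78732.
  Sum: 25/708588 − 25/157464 + 25/91854 − 25/118098 + 5/78732 = 5/9920232.
  ∫_0^1/3 (u')² dx = ∫_0^1/3 (100*x^6 - 100*x^5 + 325*x^4/9 - 50*x^3/9 + 25*x^2/81) dx. Term by term:
    ∫_0^1/3 100*x^6 dx = 100/15309;  ∫_0^1/3 -100*x^5 dx = -50/2187;  ∫_0^1/3 325*x^4/9 dx = 65/2187;
    ∫_0^1/3 -50*x^3/9 dx = -25/1458;  ∫_0^1/3 25*x^2/81 dx = 25/6561.
  Sum: 100/15309 − 50/2187 + 65/2187 − 25/1458 + 25/6561 = 5/91854.
∫_0^1/3 u² dx = 5/9920232, so ||u||_L² = sqrt(210)/20412.
∫_0^1/3 (u')² dx = 5/91854, so ||u'||_L² = sqrt(70)/1134.
Ratio ||u||_L² / ||u'||_L² = sqrt(3)/18.
Sharp Poincaré constant on H^1_0(0, 1/3) is C_P = L/π = 1/(3*π), achieved by sin(3*π·x).
A polynomial bump cannot attain the sharp Poincaré constant (only the first sine eigenfunction does), so the ratio is strictly less than C_P, consistent with ||u||_L² ≤ C_P ||u'||_L².


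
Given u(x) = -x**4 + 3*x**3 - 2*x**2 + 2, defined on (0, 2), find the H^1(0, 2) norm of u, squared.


||u||_{H^1}^2 = 3688/315

The H^1 norm (squared) on an interval (0, L) is
  ||u||_{H^1}^2 = ∫_0^L u(x)^2 dx + ∫_0^L u'(x)^2 dx.
Compute u'(x) = -4*x**3 + 9*x**2 - 4*x.
Then u(x)^2 = x**8 - 6*x**7 + 13*x**6 - 12*x**5 + 12*x**3 - 8*x**2 + 4 and u'(x)^2 = 16*x**6 - 72*x**5 + 113*x**4 - 72*x**3 + 16*x**2.
Integrate each monomial from 0 to 2 using ∫_0^2 c·x^n dx = c·2^(n+1)/(n+1):
  ∫_0^2 u(x)^2 dx = ∫_0^2 (x^8 - 6*x^7 + 13*x^6 - 12*x^5 + 12*x^3 - 8*x^2 + 4) dx. Term by term:
    ∫_0^2 x^8 dx = 512/9;  ∫_0^2 -6*x^7 dx = -192;  ∫_0^2 13*x^6 dx = 1664/7;
    ∫_0^2 -12*x^5 dx = -128;  ∫_0^2 12*x^3 dx = 48;  ∫_0^2 -8*x^2 dx = -64/3;
    ∫_0^2 4 dx = 8.
  Sum: 512/9 − 192 + 1664/7 − 128 + 48 − 64/3 + 8 = 584/63.
  ∫_0^2 u'(x)^2 dx = ∫_0^2 (16*x^6 - 72*x^5 + 113*x^4 - 72*x^3 + 16*x^2) dx. Term by term:
    ∫_0^2 16*x^6 dx = 2048/7;  ∫_0^2 -72*x^5 dx = -768;  ∫_0^2 113*x^4 dx = 3616/5;
    ∫_0^2 -72*x^3 dx = -288;  ∫_0^2 16*x^2 dx = 128/3.
  Sum: 2048/7 − 768 + 3616/5 − 288 + 128/3 = 256/105.
Adding: ||u||_{H^1}^2 = 584/63 + 256/105 = 3688/315.


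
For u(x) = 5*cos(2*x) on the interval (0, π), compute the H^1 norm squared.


||u||_{H^1(0,π)}^2 = 125*π/2

u'(x) = -10*sin(2*x).
Expand u² and (u')² and integrate term by term on (0, π), using: for integers n ≥ 1, ∫_0^π sin²(nx) dx = ∫_0^π cos²(nx) dx = π/2; for n ≠ n', ∫_0^π sin(nx)sin(n'x) dx = ∫_0^π cos(nx)cos(n'x) dx = 0; and by product-to-sum, ∫_0^π sin(nx)cos(n'x) dx = ½∫_0^π [sin((n+n')x) + sin((n−n')x)] dx, which is 0 when n+n' is even and 2n/(n²−n'²) when n+n' is odd (it need not vanish on (0, π)).
  u² squared terms: (5)²·∫cos(2x)² dx = 25·π/2 = 25*π/2.
  So ∫_0^π u² dx = 25*π/2.
  (u')² squared terms: (-10)²·∫sin(2x)² dx = 100·π/2 = 50*π.
  So ∫_0^π (u')² dx = 50*π.
||u||_{H^1}^2 = (25*π/2) + (50*π) = 125*π/2.


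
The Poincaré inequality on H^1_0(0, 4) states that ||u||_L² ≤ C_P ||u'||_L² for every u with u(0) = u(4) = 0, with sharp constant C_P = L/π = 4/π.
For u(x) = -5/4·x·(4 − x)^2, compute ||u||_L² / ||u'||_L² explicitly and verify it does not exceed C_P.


||u||_L² / ||u'||_L² = 2*sqrt(14)/7 < C_P = 4/π.

u(x) = -5/4·x·(4 − x)^2, so u'(x) = 5*(4 - 3*x)*(x/4 - 1).
u(x) = -5/4·x·(4 − x)^2 vanishes at x = 0 and x = 4, so u ∈ H^1_0(0, 4). Differentiate via the product rule and integrate the resulting polynomials term by term.
  ∫_0^4 u² dx = ∫_0^4 (25*x^6/16 - 25*x^5 + 150*x^4 - 400*x^3 + 400*x^2) dx. Term by term:
    ∫_0^4 25*x^6/16 dx = 25600/7;  ∫_0^4 -25*x^5 dx = -51200/3;  ∫_0^4 150*x^4 dx = 30720;
    ∫_0^4 -400*x^3 dx = -25600;  ∫_0^4 400*x^2 dx = 25600/3.
  Sum: 25600/7 − 51200/3 + 30720 − 25600 + 25600/3 = 5120/21.
  ∫_0^4 (u')² dx = ∫_0^4 (225*x^4/16 - 150*x^3 + 550*x^2 - 800*x + 400) dx. Term by term:
    ∫_0^4 225*x^4/16 dx = 2880;  ∫_0^4 -150*x^3 dx = -9600;  ∫_0^4 550*x^2 dx = 35200/3;
    ∫_0^4 -800*x dx = -6400;  ∫_0^4 400 dx = 1600.
  Sum: 2880 − 9600 + 35200/3 − 6400 + 1600 = 640/3.
∫_0^4 u² dx = 5120/21, so ||u||_L² = 32*sqrt(105)/21.
∫_0^4 (u')² dx = 640/3, so ||u'||_L² = 8*sqrt(30)/3.
Ratio ||u||_L² / ||u'||_L² = 2*sqrt(14)/7.
Sharp Poincaré constant on H^1_0(0, 4) is C_P = L/π = 4/π, achieved by sin(π/4·x).
A polynomial bump cannot attain the sharp Poincaré constant (only the first sine eigenfunction does), so the ratio is strictly less than C_P, consistent with ||u||_L² ≤ C_P ||u'||_L².


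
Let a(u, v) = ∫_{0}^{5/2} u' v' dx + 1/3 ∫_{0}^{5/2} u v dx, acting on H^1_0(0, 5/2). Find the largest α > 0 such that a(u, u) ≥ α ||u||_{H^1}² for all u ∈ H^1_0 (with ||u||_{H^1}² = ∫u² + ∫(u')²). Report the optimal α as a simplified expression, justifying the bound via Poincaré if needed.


α = (25 + 12*π^2)/(3*(25 + 4*π^2))

Coercivity of a(·,·) on H^1_0(0, 5/2) means a(u, u) ≥ α ||u||_{H^1}² for every u ∈ H^1_0.
The interval has length L = 5/2, and Poincaré/coercivity depend only on L. Here a(u, u) = ∫(u')² + (1/3)·∫u².
Here 0 < c = 1/3 < 1. The condition a(u,u) ≥ α||u||_{H^1}² reads (1−α)∫(u')² ≥ (α−c)∫u². Any admissible α is ≤ 1 (rapidly oscillating u have ∫u²/∫(u')² → 0), and α = 1 would force 0 ≥ (1−c)∫u², impossible since c < 1; so 1−α > 0. By the sharp Poincaré inequality on H^1_0 of an interval of length L, ∫(u')² ≥ (π/L)²∫u² with equality for the first sine mode sin(π(x−x₀)/L) (x₀ the left endpoint), so the inequality holds for all u iff (1−α)(π/L)² ≥ α − c, i.e. α ≤ ((π/L)² + c)/((π/L)² + 1) = (1 + c(L/π)²)/(1 + (L/π)²). With (π/L)² = 4*π^2/25 and c = 1/3, the largest admissible constant is α = ((π/L)² + c)/((π/L)² + 1).
Simplifying, α = (25 + 12*π^2)/(3*(25 + 4*π^2)).


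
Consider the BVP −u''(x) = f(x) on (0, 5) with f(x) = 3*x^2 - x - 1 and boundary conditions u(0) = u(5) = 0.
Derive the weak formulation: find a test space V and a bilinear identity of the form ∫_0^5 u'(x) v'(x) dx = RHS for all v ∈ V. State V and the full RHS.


V = H^1_0(0, 5) (so v(0) = v(5) = 0); weak form: ∫_0^5 u'v' dx = ∫_0^5 (3*x^2 - x - 1) v dx for all v ∈ V.

Multiply both sides by a test function v and integrate from 0 to 5:
  ∫_0^5 −u''(x) v(x) dx = ∫_0^5 f(x) v(x) dx.
Integrate the LHS by parts once:
  ∫_0^5 −u'' v dx = −[u'(x) v(x)]_0^5 + ∫_0^5 u'(x) v'(x) dx.
Thus ∫_0^5 u'(x) v'(x) dx = ∫_0^5 f(x) v(x) dx + [u'(x) v(x)]_0^5.
Choose V so that boundary terms are either known or forced to vanish.
u is Dirichlet: u(0) = u(5) = 0. Let V = H^1_0(0, 5); then v(0) = v(5) = 0, and [u' v]_0^5 = 0.
Weak formulation: find u (satisfying any essential BC) such that ∫_0^5 u'(x) v'(x) dx = ∫_0^5 f v dx for all v ∈ V.
Substituting f(x) = 3*x^2 - x - 1, the right-hand side is ∫_0^5 (3*x^2 - x - 1) v dx.


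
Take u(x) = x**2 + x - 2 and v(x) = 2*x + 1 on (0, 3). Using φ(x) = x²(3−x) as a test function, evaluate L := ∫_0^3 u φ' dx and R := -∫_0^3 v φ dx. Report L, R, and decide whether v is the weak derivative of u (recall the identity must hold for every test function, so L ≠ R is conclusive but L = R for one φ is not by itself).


LHS = -621/20, RHS = -621/20. Yes, v = u' weakly.

u(x) = x**2 + x - 2, classical derivative u'(x) = 2*x + 1.
φ(x) = x²(3−x), so φ'(x) = 3*x*(2 - x).
Note φ(0) = φ(3) = 0, so the boundary term u·φ vanishes.
LHS = ∫_0^3 u(x) φ'(x) dx = ∫_0^3 (-3*x^4 + 3*x^3 + 12*x^2 - 12*x) dx. Term by term:
  ∫_0^3 -3*x^4 dx = -729/5;  ∫_0^3 3*x^3 dx = 243/4;  ∫_0^3 12*x^2 dx = 108;
  ∫_0^3 -12*x dx = -54.
Sum: -729/5 + 243/4 + 108 − 54 = -621/20.
So LHS = -621/20.
∫_0^3 v(x) φ(x) dx = ∫_0^3 (-2*x^4 + 5*x^3 + 3*x^2) dx. Term by term:
  ∫_0^3 -2*x^4 dx = -486/5;  ∫_0^3 5*x^3 dx = 405/4;  ∫_0^3 3*x^2 dx = 27.
Sum: -486/5 + 405/4 + 27 = 621/20.
So RHS = -∫_0^3 v(x) φ(x) dx = -621/20.
LHS = RHS, so the identity holds for this test φ.
Moreover u is smooth here and v(x) = u'(x) = 2*x + 1 pointwise, so the identity holds for every test function. Hence v is the weak derivative of u.


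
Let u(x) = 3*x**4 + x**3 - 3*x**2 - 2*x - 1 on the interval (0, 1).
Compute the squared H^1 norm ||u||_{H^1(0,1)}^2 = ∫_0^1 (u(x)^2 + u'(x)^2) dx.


||u||_{H^1}^2 = 5681/420

The H^1 norm (squared) on an interval (0, L) is
  ||u||_{H^1}^2 = ∫_0^L u(x)^2 dx + ∫_0^L u'(x)^2 dx.
Compute u'(x) = 12*x**3 + 3*x**2 - 6*x - 2.
Then u(x)^2 = 9*x**8 + 6*x**7 - 17*x**6 - 18*x**5 - x**4 + 10*x**3 + 10*x**2 + 4*x + 1 and u'(x)^2 = 144*x**6 + 72*x**5 - 135*x**4 - 84*x**3 + 24*x**2 + 24*x + 4.
Integrate each monomial from 0 to 1 using ∫_0^1 c·x^n dx = c·1^(n+1)/(n+1):
  ∫_0^1 u(x)^2 dx = ∫_0^1 (9*x^8 + 6*x^7 - 17*x^6 - 18*x^5 - x^4 + 10*x^3 + 10*x^2 + 4*x + 1) dx. Term by term:
    ∫_0^1 9*x^8 dx = 1;  ∫_0^1 6*x^7 dx = 3/4;  ∫_0^1 -17*x^6 dx = -17/7;
    ∫_0^1 -18*x^5 dx = -3;  ∫_0^1 -x^4 dx = -1/5;  ∫_0^1 10*x^3 dx = 5/2;
    ∫_0^1 10*x^2 dx = 10/3;  ∫_0^1 4*x dx = 2;  ∫_0^1 1 dx = 1.
  Sum: 1 + 3/4 − 17/7 − 3 − 1/5 + 5/2 + 10/3 + 2 + 1 = 2081/420.
  ∫_0^1 u'(x)^2 dx = ∫_0^1 (144*x^6 + 72*x^5 - 135*x^4 - 84*x^3 + 24*x^2 + 24*x + 4) dx. Term by term:
    ∫_0^1 144*x^6 dx = 144/7;  ∫_0^1 72*x^5 dx = 12;  ∫_0^1 -135*x^4 dx = -27;
    ∫_0^1 -84*x^3 dx = -21;  ∫_0^1 24*x^2 dx = 8;  ∫_0^1 24*x dx = 12;
    ∫_0^1 4 dx = 4.
  Sum: 144/7 + 12 − 27 − 21 + 8 + 12 + 4 = 60/7.
Adding: ||u||_{H^1}^2 = 2081/420 + 60/7 = 5681/420.


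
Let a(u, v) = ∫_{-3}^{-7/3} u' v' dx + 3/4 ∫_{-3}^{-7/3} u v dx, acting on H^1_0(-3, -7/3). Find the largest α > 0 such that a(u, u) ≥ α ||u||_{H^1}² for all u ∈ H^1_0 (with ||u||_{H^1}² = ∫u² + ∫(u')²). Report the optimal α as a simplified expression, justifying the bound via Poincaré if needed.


α = 3*(1 + 3*π^2)/(4 + 9*π^2)

Coercivity of a(·,·) on H^1_0(-3, -7/3) means a(u, u) ≥ α ||u||_{H^1}² for every u ∈ H^1_0.
The interval has length L = 2/3, and Poincaré/coercivity depend only on L. Here a(u, u) = ∫(u')² + (3/4)·∫u².
Here 0 < c = 3/4 < 1. The condition a(u,u) ≥ α||u||_{H^1}² reads (1−α)∫(u')² ≥ (α−c)∫u². Any admissible α is ≤ 1 (rapidly oscillating u have ∫u²/∫(u')² → 0), and α = 1 would force 0 ≥ (1−c)∫u², impossible since c < 1; so 1−α > 0. By the sharp Poincaré inequality on H^1_0 of an interval of length L, ∫(u')² ≥ (π/L)²∫u² with equality for the first sine mode sin(π(x−x₀)/L) (x₀ the left endpoint), so the inequality holds for all u iff (1−α)(π/L)² ≥ α − c, i.e. α ≤ ((π/L)² + c)/((π/L)² + 1) = (1 + c(L/π)²)/(1 + (L/π)²). With (π/L)² = 9*π^2/4 and c = 3/4, the largest admissible constant is α = ((π/L)² + c)/((π/L)² + 1).
Simplifying, α = 3*(1 + 3*π^2)/(4 + 9*π^2).


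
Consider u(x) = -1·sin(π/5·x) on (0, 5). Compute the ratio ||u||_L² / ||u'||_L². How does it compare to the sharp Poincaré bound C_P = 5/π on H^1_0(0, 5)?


||u||_L² / ||u'||_L² = 5/π = C_P.

u(x) = -1·sin(π/5·x), so u'(x) = -π*cos(π*x/5)/5.
Writing u(x) = A·sin(kπx/L) with A = -1 and k = 1, use ∫_0^L sin²(kπx/L) dx = L/2 and ∫_0^L cos²(kπx/L) dx = L/2.
u² = 1·sin²(π/5·x) and (u')² = π^2/25·cos²(π/5·x), and each of sin², cos² integrates to L/2 = 5/2 over (0, 5).
∫_0^5 u² dx = 5/2, so ||u||_L² = sqrt(10)/2.
∫_0^5 (u')² dx = π^2/10, so ||u'||_L² = sqrt(10)*π/10.
Ratio ||u||_L² / ||u'||_L² = 5/π.
Sharp Poincaré constant on H^1_0(0, 5) is C_P = L/π = 5/π, achieved by sin(π/5·x).
This is the k = 1 eigenfunction (up to amplitude), so the ratio equals the sharp Poincaré constant exactly.


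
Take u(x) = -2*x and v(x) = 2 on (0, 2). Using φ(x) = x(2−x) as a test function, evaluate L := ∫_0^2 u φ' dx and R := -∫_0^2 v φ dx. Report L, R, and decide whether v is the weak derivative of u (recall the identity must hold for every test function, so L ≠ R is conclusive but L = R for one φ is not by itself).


LHS = 8/3, RHS = -8/3. No, v is not the weak derivative of u.

u(x) = -2*x, classical derivative u'(x) = -2.
φ(x) = x(2−x), so φ'(x) = 2 - 2*x.
Note φ(0) = φ(2) = 0, so the boundary term u·φ vanishes.
LHS = ∫_0^2 u(x) φ'(x) dx = ∫_0^2 (4*x^2 - 4*x) dx. Term by term:
  ∫_0^2 4*x^2 dx = 32/3;  ∫_0^2 -4*x dx = -8.
Sum: 32/3 − 8 = 8/3.
So LHS = 8/3.
∫_0^2 v(x) φ(x) dx = ∫_0^2 (-2*x^2 + 4*x) dx. Term by term:
  ∫_0^2 -2*x^2 dx = -16/3;  ∫_0^2 4*x dx = 8.
Sum: -16/3 + 8 = 8/3.
So RHS = -∫_0^2 v(x) φ(x) dx = -8/3.
LHS − RHS = 16/3 ≠ 0, so the identity fails.
(For a valid weak derivative the identity must hold for EVERY test function, in particular this one. The failure shows v is NOT the weak derivative of u.)
Correct weak derivative would be u'(x) = -2.


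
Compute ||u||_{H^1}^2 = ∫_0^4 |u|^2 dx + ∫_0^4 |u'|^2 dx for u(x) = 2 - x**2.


||u||_{H^1}^2 = 1104/5

The H^1 norm (squared) on an interval (0, L) is
  ||u||_{H^1}^2 = ∫_0^L u(x)^2 dx + ∫_0^L u'(x)^2 dx.
Compute u'(x) = -2*x.
Then u(x)^2 = x**4 - 4*x**2 + 4 and u'(x)^2 = 4*x**2.
Integrate each monomial from 0 to 4 using ∫_0^4 c·x^n dx = c·4^(n+1)/(n+1):
  ∫_0^4 u(x)^2 dx = ∫_0^4 (x^4 - 4*x^2 + 4) dx. Term by term:
    ∫_0^4 x^4 dx = 1024/5;  ∫_0^4 -4*x^2 dx = -256/3;  ∫_0^4 4 dx = 16.
  Sum: 1024/5 − 256/3 + 16 = 2032/15.
  ∫_0^4 u'(x)^2 dx = ∫_0^4 (4*x^2) dx. Term by term:
    ∫_0^4 4*x^2 dx = 256/3.
Adding: ||u||_{H^1}^2 = 2032/15 + 256/3 = 1104/5.


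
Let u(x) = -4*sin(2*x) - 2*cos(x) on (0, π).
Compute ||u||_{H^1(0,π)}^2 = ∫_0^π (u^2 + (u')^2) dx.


||u||_{H^1(0,π)}^2 = 128/3 + 44*π

u'(x) = 2*sin(x) - 8*cos(2*x).
Expand u² and (u')² and integrate term by term on (0, π), using: for integers n ≥ 1, ∫_0^π sin²(nx) dx = ∫_0^π cos²(nx) dx = π/2; for n ≠ n', ∫_0^π sin(nx)sin(n'x) dx = ∫_0^π cos(nx)cos(n'x) dx = 0; and by product-to-sum, ∫_0^π sin(nx)cos(n'x) dx = ½∫_0^π [sin((n+n')x) + sin((n−n')x)] dx, which is 0 when n+n' is even and 2n/(n²−n'²) when n+n' is odd (it need not vanish on (0, π)).
  u² squared terms: (-4)²·∫sin(2x)² dx = 16·π/2 = 8*π;  (-2)²·∫cos(x)² dx = 4·π/2 = 2*π.
  u² cross terms: 2·(-4)·(-2)·∫sin(2x)·cos(x) dx = 16·(4/3) = 64/3.
  So ∫_0^π u² dx = 8*π + 2*π + 64/3 = 64/3 + 10*π.
  (u')² squared terms: (-8)²·∫cos(2x)² dx = 64·π/2 = 32*π;  (2)²·∫sin(x)² dx = 4·π/2 = 2*π.
  (u')² cross terms: 2·(-8)·(2)·∫cos(2x)·sin(x) dx = -32·(-2/3) = 64/3.
  So ∫_0^π (u')² dx = 32*π + 2*π + 64/3 = 64/3 + 34*π.
||u||_{H^1}^2 = (64/3 + 10*π) + (64/3 + 34*π) = 128/3 + 44*π.


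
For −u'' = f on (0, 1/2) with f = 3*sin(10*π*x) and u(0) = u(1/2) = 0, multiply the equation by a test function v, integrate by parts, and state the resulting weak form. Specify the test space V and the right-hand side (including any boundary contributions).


V = H^1_0(0, 1/2) (so v(0) = v(1/2) = 0); weak form: ∫_0^1/2 u'v' dx = ∫_0^1/2 (3*sin(10*π*x)) v dx for all v ∈ V.

Multiply both sides by a test function v and integrate from 0 to 1/2:
  ∫_0^1/2 −u''(x) v(x) dx = ∫_0^1/2 f(x) v(x) dx.
Integrate the LHS by parts once:
  ∫_0^1/2 −u'' v dx = −[u'(x) v(x)]_0^1/2 + ∫_0^1/2 u'(x) v'(x) dx.
Thus ∫_0^1/2 u'(x) v'(x) dx = ∫_0^1/2 f(x) v(x) dx + [u'(x) v(x)]_0^1/2.
Choose V so that boundary terms are either known or forced to vanish.
u is Dirichlet: u(0) = u(1/2) = 0. Let V = H^1_0(0, 1/2); then v(0) = v(1/2) = 0, and [u' v]_0^1/2 = 0.
Weak formulation: find u (satisfying any essential BC) such that ∫_0^1/2 u'(x) v'(x) dx = ∫_0^1/2 f v dx for all v ∈ V.
Substituting f(x) = 3*sin(10*π*x), the right-hand side is ∫_0^1/2 (3*sin(10*π*x)) v dx.


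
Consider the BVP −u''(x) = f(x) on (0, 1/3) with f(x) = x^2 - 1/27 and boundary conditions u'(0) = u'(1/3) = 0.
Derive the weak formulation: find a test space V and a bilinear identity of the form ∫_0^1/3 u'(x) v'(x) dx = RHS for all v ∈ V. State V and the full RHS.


V = H^1(0, 1/3) (no boundary constraint on v; u is determined up to an additive constant); weak form: ∫_0^1/3 u'v' dx = ∫_0^1/3 (x^2 - 1/27) v dx for all v ∈ V.

Multiply both sides by a test function v and integrate from 0 to 1/3:
  ∫_0^1/3 −u''(x) v(x) dx = ∫_0^1/3 f(x) v(x) dx.
Integrate the LHS by parts once:
  ∫_0^1/3 −u'' v dx = −[u'(x) v(x)]_0^1/3 + ∫_0^1/3 u'(x) v'(x) dx.
Thus ∫_0^1/3 u'(x) v'(x) dx = ∫_0^1/3 f(x) v(x) dx + [u'(x) v(x)]_0^1/3.
Choose V so that boundary terms are either known or forced to vanish.
u has homogeneous Neumann: u'(0) = u'(1/3) = 0. So [u' v]_0^1/3 = 0·v(1/3) − 0·v(0) = 0 for any v; take V = H^1(0, 1/3).
Weak formulation: find u (satisfying any essential BC) such that ∫_0^1/3 u'(x) v'(x) dx = ∫_0^1/3 f v dx for all v ∈ V (homogeneous Neumann, so boundary terms vanish).
Substituting f(x) = x^2 - 1/27, the right-hand side is ∫_0^1/3 (x^2 - 1/27) v dx.
Compatibility check (pure Neumann): taking v ≡ 1 ∈ V gives 0 = ∫_0^1/3 f dx + (0) − (0), i.e. ∫_0^1/3 f dx must equal u'(0) − u'(1/3) = 0. Indeed ∫_0^1/3 (x^2 - 1/27) dx = 0, so the data are compatible. The solution is then unique only up to an additive constant (fix it e.g. by requiring ∫_0^1/3 u dx = 0).


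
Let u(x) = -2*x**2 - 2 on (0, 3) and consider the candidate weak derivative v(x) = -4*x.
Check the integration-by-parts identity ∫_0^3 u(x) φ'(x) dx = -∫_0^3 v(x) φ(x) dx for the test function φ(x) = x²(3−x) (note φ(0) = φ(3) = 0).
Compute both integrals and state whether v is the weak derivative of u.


LHS = 243/5, RHS = 243/5. Yes, v = u' weakly.

u(x) = -2*x**2 - 2, classical derivative u'(x) = -4*x.
φ(x) = x²(3−x), so φ'(x) = 3*x*(2 - x).
Note φ(0) = φ(3) = 0, so the boundary term u·φ vanishes.
LHS = ∫_0^3 u(x) φ'(x) dx = ∫_0^3 (6*x^4 - 12*x^3 + 6*x^2 - 12*x) dx. Term by term:
  ∫_0^3 6*x^4 dx = 1458/5;  ∫_0^3 -12*x^3 dx = -243;  ∫_0^3 6*x^2 dx = 54;
  ∫_0^3 -12*x dx = -54.
Sum: 1458/5 − 243 + 54 − 54 = 243/5.
So LHS = 243/5.
∫_0^3 v(x) φ(x) dx = ∫_0^3 (4*x^4 - 12*x^3) dx. Term by term:
  ∫_0^3 4*x^4 dx = 972/5;  ∫_0^3 -12*x^3 dx = -243.
Sum: 972/5 − 243 = -243/5.
So RHS = -∫_0^3 v(x) φ(x) dx = 243/5.
LHS = RHS, so the identity holds for this test φ.
Moreover u is smooth here and v(x) = u'(x) = -4*x pointwise, so the identity holds for every test function. Hence v is the weak derivative of u.


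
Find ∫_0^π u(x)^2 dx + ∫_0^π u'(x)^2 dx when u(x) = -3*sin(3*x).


||u||_{H^1(0,π)}^2 = 45*π

u'(x) = -9*cos(3*x).
Expand u² and (u')² and integrate term by term on (0, π), using: for integers n ≥ 1, ∫_0^π sin²(nx) dx = ∫_0^π cos²(nx) dx = π/2; for n ≠ n', ∫_0^π sin(nx)sin(n'x) dx = ∫_0^π cos(nx)cos(n'x) dx = 0; and by product-to-sum, ∫_0^π sin(nx)cos(n'x) dx = ½∫_0^π [sin((n+n')x) + sin((n−n')x)] dx, which is 0 when n+n' is even and 2n/(n²−n'²) when n+n' is odd (it need not vanish on (0, π)).
  u² squared terms: (-3)²·∫sin(3x)² dx = 9·π/2 = 9*π/2.
  So ∫_0^π u² dx = 9*π/2.
  (u')² squared terms: (-9)²·∫cos(3x)² dx = 81·π/2 = 81*π/2.
  So ∫_0^π (u')² dx = 81*π/2.
||u||_{H^1}^2 = (9*π/2) + (81*π/2) = 45*π.


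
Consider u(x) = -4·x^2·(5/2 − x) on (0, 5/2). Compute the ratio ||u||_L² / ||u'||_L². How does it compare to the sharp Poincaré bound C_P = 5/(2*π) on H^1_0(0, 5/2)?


||u||_L² / ||u'||_L² = 5*sqrt(14)/28 < C_P = 5/(2*π).

u(x) = -4·x^2·(5/2 − x), so u'(x) = 4*x*(3*x - 5).
u(x) = -4·x^2·(5/2 − x) vanishes at x = 0 and x = 5/2, so u ∈ H^1_0(0, 5/2). Differentiate via the product rule and integrate the resulting polynomials term by term.
  ∫_0^5/2 u² dx = ∫_0^5/2 (16*x^6 - 80*x^5 + 100*x^4) dx. Term by term:
    ∫_0^5/2 16*x^6 dx = 78125/56;  ∫_0^5/2 -80*x^5 dx = -78125/24;  ∫_0^5/2 100*x^4 dx = 15625/8.
  Sum: 78125/56 − 78125/24 + 15625/8 = 15625/168.
  ∫_0^5/2 (u')² dx = ∫_0^5/2 (144*x^4 - 480*x^3 + 400*x^2) dx. Term by term:
    ∫_0^5/2 144*x^4 dx = 5625/2;  ∫_0^5/2 -480*x^3 dx = -9375/2;  ∫_0^5/2 400*x^2 dx = 6250/3.
  Sum: 5625/2 − 9375/2 + 6250/3 = 625/3.
∫_0^5/2 u² dx = 15625/168, so ||u||_L² = 125*sqrt(42)/84.
∫_0^5/2 (u')² dx = 625/3, so ||u'||_L² = 25*sqrt(3)/3.
Ratio ||u||_L² / ||u'||_L² = 5*sqrt(14)/28.
Sharp Poincaré constant on H^1_0(0, 5/2) is C_P = L/π = 5/(2*π), achieved by sin(2*π/5·x).
A polynomial bump cannot attain the sharp Poincaré constant (only the first sine eigenfunction does), so the ratio is strictly less than C_P, consistent with ||u||_L² ≤ C_P ||u'||_L².


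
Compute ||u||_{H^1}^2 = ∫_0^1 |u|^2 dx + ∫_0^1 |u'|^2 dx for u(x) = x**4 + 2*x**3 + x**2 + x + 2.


||u||_{H^1}^2 = 16208/315

The H^1 norm (squared) on an interval (0, L) is
  ||u||_{H^1}^2 = ∫_0^L u(x)^2 dx + ∫_0^L u'(x)^2 dx.
Compute u'(x) = 4*x**3 + 6*x**2 + 2*x + 1.
Then u(x)^2 = x**8 + 4*x**7 + 6*x**6 + 6*x**5 + 9*x**4 + 10*x**3 + 5*x**2 + 4*x + 4 and u'(x)^2 = 16*x**6 + 48*x**5 + 52*x**4 + 32*x**3 + 16*x**2 + 4*x + 1.
Integrate each monomial from 0 to 1 using ∫_0^1 c·x^n dx = c·1^(n+1)/(n+1):
  ∫_0^1 u(x)^2 dx = ∫_0^1 (x^8 + 4*x^7 + 6*x^6 + 6*x^5 + 9*x^4 + 10*x^3 + 5*x^2 + 4*x + 4) dx. Term by term:
    ∫_0^1 x^8 dx = 1/9;  ∫_0^1 4*x^7 dx = 1/2;  ∫_0^1 6*x^6 dx = 6/7;
    ∫_0^1 6*x^5 dx = 1;  ∫_0^1 9*x^4 dx = 9/5;  ∫_0^1 10*x^3 dx = 5/2;
    ∫_0^1 5*x^2 dx = 5/3;  ∫_0^1 4*x dx = 2;  ∫_0^1 4 dx = 4.
  Sum: 1/9 + 1/2 + 6/7 + 1 + 9/5 + 5/2 + 5/3 + 2 + 4 = 4547/315.
  ∫_0^1 u'(x)^2 dx = ∫_0^1 (16*x^6 + 48*x^5 + 52*x^4 + 32*x^3 + 16*x^2 + 4*x + 1) dx. Term by term:
    ∫_0^1 16*x^6 dx = 16/7;  ∫_0^1 48*x^5 dx = 8;  ∫_0^1 52*x^4 dx = 52/5;
    ∫_0^1 32*x^3 dx = 8;  ∫_0^1 16*x^2 dx = 16/3;  ∫_0^1 4*x dx = 2;
    ∫_0^1 1 dx = 1.
  Sum: 16/7 + 8 + 52/5 + 8 + 16/3 + 2 + 1 = 3887/105.
Adding: ||u||_{H^1}^2 = 4547/315 + 3887/105 = 16208/315.


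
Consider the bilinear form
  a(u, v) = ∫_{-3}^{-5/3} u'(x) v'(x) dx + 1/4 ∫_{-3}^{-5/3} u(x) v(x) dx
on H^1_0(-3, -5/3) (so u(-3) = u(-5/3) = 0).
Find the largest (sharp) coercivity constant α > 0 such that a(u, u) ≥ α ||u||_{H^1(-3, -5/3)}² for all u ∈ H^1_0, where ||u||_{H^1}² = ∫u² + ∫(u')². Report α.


α = (4 + 9*π^2)/(16 + 9*π^2)

Coercivity of a(·,·) on H^1_0(-3, -5/3) means a(u, u) ≥ α ||u||_{H^1}² for every u ∈ H^1_0.
The interval has length L = 4/3, and Poincaré/coercivity depend only on L. Here a(u, u) = ∫(u')² + (1/4)·∫u².
Here 0 < c = 1/4 < 1. The condition a(u,u) ≥ α||u||_{H^1}² reads (1−α)∫(u')² ≥ (α−c)∫u². Any admissible α is ≤ 1 (rapidly oscillating u have ∫u²/∫(u')² → 0), and α = 1 would force 0 ≥ (1−c)∫u², impossible since c < 1; so 1−α > 0. By the sharp Poincaré inequality on H^1_0 of an interval of length L, ∫(u')² ≥ (π/L)²∫u² with equality for the first sine mode sin(π(x−x₀)/L) (x₀ the left endpoint), so the inequality holds for all u iff (1−α)(π/L)² ≥ α − c, i.e. α ≤ ((π/L)² + c)/((π/L)² + 1) = (1 + c(L/π)²)/(1 + (L/π)²). With (π/L)² = 9*π^2/16 and c = 1/4, the largest admissible constant is α = ((π/L)² + c)/((π/L)² + 1).
Simplifying, α = (4 + 9*π^2)/(16 + 9*π^2).


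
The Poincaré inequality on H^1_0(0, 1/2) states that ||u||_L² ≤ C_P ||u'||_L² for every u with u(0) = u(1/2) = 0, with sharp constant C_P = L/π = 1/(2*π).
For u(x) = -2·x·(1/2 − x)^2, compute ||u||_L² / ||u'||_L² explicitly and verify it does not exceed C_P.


||u||_L² / ||u'||_L² = sqrt(14)/28 < C_P = 1/(2*π).

u(x) = -2·x·(1/2 − x)^2, so u'(x) = (1 - 6*x)*(x - 1/2).
u(x) = -2·x·(1/2 − x)^2 vanishes at x = 0 and x = 1/2, so u ∈ H^1_0(0, 1/2). Differentiate via the product rule and integrate the resulting polynomials term by term.
  ∫_0^1/2 u² dx = ∫_0^1/2 (4*x^6 - 8*x^5 + 6*x^4 - 2*x^3 + x^2/4) dx. Term by term:
    ∫_0^1/2 4*x^6 dx = 1/224;  ∫_0^1/2 -8*x^5 dx = -1/48;  ∫_0^1/2 6*x^4 dx = 3/80;
    ∫_0^1/2 -2*x^3 dx = -1/32;  ∫_0^1/2 x^2/4 dx = 1/96.
  Sum: 1/224 − 1/48 + 3/80 − 1/32 + 1/96 = 1/3360.
  ∫_0^1/2 (u')² dx = ∫_0^1/2 (36*x^4 - 48*x^3 + 22*x^2 - 4*x + 1/4) dx. Term by term:
    ∫_0^1/2 36*x^4 dx = 9/40;  ∫_0^1/2 -48*x^3 dx = -3/4;  ∫_0^1/2 22*x^2 dx = 11/12;
    ∫_0^1/2 -4*x dx = -1/2;  ∫_0^1/2 1/4 dx = 1/8.
  Sum: 9/40 − 3/4 + 11/12 − 1/2 + 1/8 = 1/60.
∫_0^1/2 u² dx = 1/3360, so ||u||_L² = sqrt(210)/840.
∫_0^1/2 (u')² dx = 1/60, so ||u'||_L² = sqrt(15)/30.
Ratio ||u||_L² / ||u'||_L² = sqrt(14)/28.
Sharp Poincaré constant on H^1_0(0, 1/2) is C_P = L/π = 1/(2*π), achieved by sin(2*π·x).
A polynomial bump cannot attain the sharp Poincaré constant (only the first sine eigenfunction does), so the ratio is strictly less than C_P, consistent with ||u||_L² ≤ C_P ||u'||_L².


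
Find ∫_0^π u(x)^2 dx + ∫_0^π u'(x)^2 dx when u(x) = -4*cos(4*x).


||u||_{H^1(0,π)}^2 = 136*π

u'(x) = 16*sin(4*x).
Expand u² and (u')² and integrate term by term on (0, π), using: for integers n ≥ 1, ∫_0^π sin²(nx) dx = ∫_0^π cos²(nx) dx = π/2; for n ≠ n', ∫_0^π sin(nx)sin(n'x) dx = ∫_0^π cos(nx)cos(n'x) dx = 0; and by product-to-sum, ∫_0^π sin(nx)cos(n'x) dx = ½∫_0^π [sin((n+n')x) + sin((n−n')x)] dx, which is 0 when n+n' is even and 2n/(n²−n'²) when n+n' is odd (it need not vanish on (0, π)).
  u² squared terms: (-4)²·∫cos(4x)² dx = 16·π/2 = 8*π.
  So ∫_0^π u² dx = 8*π.
  (u')² squared terms: (16)²·∫sin(4x)² dx = 256·π/2 = 128*π.
  So ∫_0^π (u')² dx = 128*π.
||u||_{H^1}^2 = (8*π) + (128*π) = 136*π.


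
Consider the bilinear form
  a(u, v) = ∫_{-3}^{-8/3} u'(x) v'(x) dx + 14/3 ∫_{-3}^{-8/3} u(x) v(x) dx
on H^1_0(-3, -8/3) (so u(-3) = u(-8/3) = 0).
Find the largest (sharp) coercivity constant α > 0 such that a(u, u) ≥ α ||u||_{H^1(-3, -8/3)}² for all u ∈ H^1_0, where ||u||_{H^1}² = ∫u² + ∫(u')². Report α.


α = 1

Coercivity of a(·,·) on H^1_0(-3, -8/3) means a(u, u) ≥ α ||u||_{H^1}² for every u ∈ H^1_0.
The interval has length L = 1/3, and Poincaré/coercivity depend only on L. Here a(u, u) = ∫(u')² + (14/3)·∫u².
Here c = 14/3 ≥ 1, so a(u,u) = ∫(u')² + c∫u² ≥ ∫(u')² + ∫u² = ||u||_{H^1}², i.e. α = 1 works. No larger α is possible: a(u,u) ≥ α||u||_{H^1}² means (1−α)∫(u')² ≥ (α−c)∫u², and for the modes u_n = sin(nπ(x−x₀)/L) (x₀ the left endpoint) one has ∫u_n²/∫(u_n')² = (L/(nπ))² → 0, so a(u_n,u_n)/||u_n||_{H^1}² → 1. Hence the optimal constant is α = 1.
Therefore α = 1.


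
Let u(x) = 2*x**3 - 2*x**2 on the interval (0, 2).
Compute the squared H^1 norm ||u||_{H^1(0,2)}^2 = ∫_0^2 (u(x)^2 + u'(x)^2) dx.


||u||_{H^1}^2 = 1984/21

The H^1 norm (squared) on an interval (0, L) is
  ||u||_{H^1}^2 = ∫_0^L u(x)^2 dx + ∫_0^L u'(x)^2 dx.
Compute u'(x) = 6*x**2 - 4*x.
Then u(x)^2 = 4*x**6 - 8*x**5 + 4*x**4 and u'(x)^2 = 36*x**4 - 48*x**3 + 16*x**2.
Integrate each monomial from 0 to 2 using ∫_0^2 c·x^n dx = c·2^(n+1)/(n+1):
  ∫_0^2 u(x)^2 dx = ∫_0^2 (4*x^6 - 8*x^5 + 4*x^4) dx. Term by term:
    ∫_0^2 4*x^6 dx = 512/7;  ∫_0^2 -8*x^5 dx = -256/3;  ∫_0^2 4*x^4 dx = 128/5.
  Sum: 512/7 − 256/3 + 128/5 = 1408/105.
  ∫_0^2 u'(x)^2 dx = ∫_0^2 (36*x^4 - 48*x^3 + 16*x^2) dx. Term by term:
    ∫_0^2 36*x^4 dx = 1152/5;  ∫_0^2 -48*x^3 dx = -192;  ∫_0^2 16*x^2 dx = 128/3.
  Sum: 1152/5 − 192 + 128/3 = 1216/15.
Adding: ||u||_{H^1}^2 = 1408/105 + 1216/15 = 1984/21.


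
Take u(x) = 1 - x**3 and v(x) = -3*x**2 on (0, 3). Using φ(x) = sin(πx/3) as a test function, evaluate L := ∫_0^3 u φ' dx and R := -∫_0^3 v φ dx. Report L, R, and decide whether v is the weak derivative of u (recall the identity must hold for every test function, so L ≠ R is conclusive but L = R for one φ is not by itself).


LHS = -324/π^3 + 81/π, RHS = -324/π^3 + 81/π. Yes, v = u' weakly.

u(x) = 1 - x**3, classical derivative u'(x) = -3*x**2.
φ(x) = sin(πx/3), so φ'(x) = π*cos(π*x/3)/3.
Note φ(0) = φ(3) = 0, so the boundary term u·φ vanishes.
LHS = ∫_0^3 u(x) φ'(x) dx = ∫_0^3 (-π*x^3*cos(π*x/3)/3 + π*cos(π*x/3)/3) dx. Term by term:
  ∫_0^3 π*cos(π*x/3)/3 dx = 0;  ∫_0^3 -π*x^3*cos(π*x/3)/3 dx = -324/π^3 + 81/π.
Sum: 0 + -324/π^3 + 81/π = -324/π^3 + 81/π.
So LHS = -324/π^3 + 81/π.
∫_0^3 v(x) φ(x) dx = ∫_0^3 (-3*x^2*sin(π*x/3)) dx. Term by term:
  ∫_0^3 -3*x^2*sin(π*x/3) dx = -81/π + 324/π^3.
So RHS = -∫_0^3 v(x) φ(x) dx = -324/π^3 + 81/π.
LHS = RHS, so the identity holds for this test φ.
Moreover u is smooth here and v(x) = u'(x) = -3*x**2 pointwise, so the identity holds for every test function. Hence v is the weak derivative of u.


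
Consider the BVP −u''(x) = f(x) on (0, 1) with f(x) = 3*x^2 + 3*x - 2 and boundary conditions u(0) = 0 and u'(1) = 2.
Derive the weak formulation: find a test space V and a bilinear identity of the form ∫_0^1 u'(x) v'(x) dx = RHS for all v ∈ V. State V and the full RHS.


V = {v ∈ H^1(0, 1) : v(0) = 0} (test functions vanish at x = 0 where u is specified); weak form: ∫_0^1 u'v' dx = ∫_0^1 (3*x^2 + 3*x - 2) v dx + 2·v(1) for all v ∈ V.

Multiply both sides by a test function v and integrate from 0 to 1:
  ∫_0^1 −u''(x) v(x) dx = ∫_0^1 f(x) v(x) dx.
Integrate the LHS by parts once:
  ∫_0^1 −u'' v dx = −[u'(x) v(x)]_0^1 + ∫_0^1 u'(x) v'(x) dx.
Thus ∫_0^1 u'(x) v'(x) dx = ∫_0^1 f(x) v(x) dx + [u'(x) v(x)]_0^1.
Choose V so that boundary terms are either known or forced to vanish.
Mixed BC: u(0) = 0 (Dirichlet) and u'(1) = 2 (Neumann). Define V = {v ∈ H^1(0, 1) : v(0) = 0}. Then [u' v]_0^1 = u'(1)·v(1) − u'(0)·0 = 2·v(1).
Weak formulation: find u (satisfying any essential BC) such that ∫_0^1 u'(x) v'(x) dx = ∫_0^1 f v dx + 2·v(1) for all v ∈ V (Dirichlet at 0 absorbed into V; Neumann datum at x = 1 contributes the boundary term).
Substituting f(x) = 3*x^2 + 3*x - 2, the right-hand side is ∫_0^1 (3*x^2 + 3*x - 2) v dx + 2·v(1).


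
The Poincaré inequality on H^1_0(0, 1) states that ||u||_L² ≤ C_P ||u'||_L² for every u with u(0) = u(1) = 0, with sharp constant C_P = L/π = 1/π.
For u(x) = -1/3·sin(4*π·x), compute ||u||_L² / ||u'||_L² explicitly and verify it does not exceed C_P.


||u||_L² / ||u'||_L² = 1/(4*π) < C_P = 1/π.

u(x) = -1/3·sin(4*π·x), so u'(x) = -4*π*cos(4*π*x)/3.
Writing u(x) = A·sin(kπx/L) with A = -1/3 and k = 4, use ∫_0^L sin²(kπx/L) dx = L/2 and ∫_0^L cos²(kπx/L) dx = L/2.
u² = 1/9·sin²(4*π·x) and (u')² = 16*π^2/9·cos²(4*π·x), and each of sin², cos² integrates to L/2 = 1/2 over (0, 1).
∫_0^1 u² dx = 1/18, so ||u||_L² = sqrt(2)/6.
∫_0^1 (u')² dx = 8*π^2/9, so ||u'||_L² = 2*sqrt(2)*π/3.
Ratio ||u||_L² / ||u'||_L² = 1/(4*π).
Sharp Poincaré constant on H^1_0(0, 1) is C_P = L/π = 1/π, achieved by sin(π·x).
This is the k = 4 harmonic; the ratio L/(kπ) is strictly less than C_P = L/π, consistent with the sharp inequality ||u||_L² ≤ C_P ||u'||_L².


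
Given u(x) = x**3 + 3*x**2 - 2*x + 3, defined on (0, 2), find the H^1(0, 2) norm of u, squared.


||u||_{H^1}^2 = 38698/105

The H^1 norm (squared) on an interval (0, L) is
  ||u||_{H^1}^2 = ∫_0^L u(x)^2 dx + ∫_0^L u'(x)^2 dx.
Compute u'(x) = 3*x**2 + 6*x - 2.
Then u(x)^2 = x**6 + 6*x**5 + 5*x**4 - 6*x**3 + 22*x**2 - 12*x + 9 and u'(x)^2 = 9*x**4 + 36*x**3 + 24*x**2 - 24*x + 4.
Integrate each monomial from 0 to 2 using ∫_0^2 c·x^n dx = c·2^(n+1)/(n+1):
  ∫_0^2 u(x)^2 dx = ∫_0^2 (x^6 + 6*x^5 + 5*x^4 - 6*x^3 + 22*x^2 - 12*x + 9) dx. Term by term:
    ∫_0^2 x^6 dx = 128/7;  ∫_0^2 6*x^5 dx = 64;  ∫_0^2 5*x^4 dx = 32;
    ∫_0^2 -6*x^3 dx = -24;  ∫_0^2 22*x^2 dx = 176/3;  ∫_0^2 -12*x dx = -24;
    ∫_0^2 9 dx = 18.
  Sum: 128/7 + 64 + 32 − 24 + 176/3 − 24 + 18 = 3002/21.
  ∫_0^2 u'(x)^2 dx = ∫_0^2 (9*x^4 + 36*x^3 + 24*x^2 - 24*x + 4) dx. Term by term:
    ∫_0^2 9*x^4 dx = 288/5;  ∫_0^2 36*x^3 dx = 144;  ∫_0^2 24*x^2 dx = 64;
    ∫_0^2 -24*x dx = -48;  ∫_0^2 4 dx = 8.
  Sum: 288/5 + 144 + 64 − 48 + 8 = 1128/5.
Adding: ||u||_{H^1}^2 = 3002/21 + 1128/5 = 38698/105.


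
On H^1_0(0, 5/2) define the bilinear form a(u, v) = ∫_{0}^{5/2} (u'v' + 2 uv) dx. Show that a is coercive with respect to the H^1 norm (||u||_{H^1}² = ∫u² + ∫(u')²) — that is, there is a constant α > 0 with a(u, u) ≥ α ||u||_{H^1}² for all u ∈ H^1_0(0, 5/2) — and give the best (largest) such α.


α = 1

Coercivity of a(·,·) on H^1_0(0, 5/2) means a(u, u) ≥ α ||u||_{H^1}² for every u ∈ H^1_0.
The interval has length L = 5/2, and Poincaré/coercivity depend only on L. Here a(u, u) = ∫(u')² + (2)·∫u².
Here c = 2 ≥ 1, so a(u,u) = ∫(u')² + c∫u² ≥ ∫(u')² + ∫u² = ||u||_{H^1}², i.e. α = 1 works. No larger α is possible: a(u,u) ≥ α||u||_{H^1}² means (1−α)∫(u')² ≥ (α−c)∫u², and for the modes u_n = sin(nπ(x−x₀)/L) (x₀ the left endpoint) one has ∫u_n²/∫(u_n')² = (L/(nπ))² → 0, so a(u_n,u_n)/||u_n||_{H^1}² → 1. Hence the optimal constant is α = 1.
Therefore α = 1.


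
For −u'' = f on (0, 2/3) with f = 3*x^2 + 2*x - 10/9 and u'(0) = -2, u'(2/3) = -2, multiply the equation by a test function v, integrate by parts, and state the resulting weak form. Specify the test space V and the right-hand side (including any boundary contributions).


V = H^1(0, 2/3) (v unrestricted at boundary; u is determined up to an additive constant); weak form: ∫_0^2/3 u'v' dx = ∫_0^2/3 (3*x^2 + 2*x - 10/9) v dx − 2·v(2/3) + 2·v(0) for all v ∈ V.

Multiply both sides by a test function v and integrate from 0 to 2/3:
  ∫_0^2/3 −u''(x) v(x) dx = ∫_0^2/3 f(x) v(x) dx.
Integrate the LHS by parts once:
  ∫_0^2/3 −u'' v dx = −[u'(x) v(x)]_0^2/3 + ∫_0^2/3 u'(x) v'(x) dx.
Thus ∫_0^2/3 u'(x) v'(x) dx = ∫_0^2/3 f(x) v(x) dx + [u'(x) v(x)]_0^2/3.
Choose V so that boundary terms are either known or forced to vanish.
u has inhomogeneous Neumann u'(0) = -2, u'(2/3) = -2. [u' v]_0^2/3 = (-2)·v(2/3) − (-2)·v(0) = − 2·v(2/3) + 2·v(0). Take V = H^1(0, 2/3); boundary term becomes part of RHS.
Weak formulation: find u (satisfying any essential BC) such that ∫_0^2/3 u'(x) v'(x) dx = ∫_0^2/3 f v dx − 2·v(2/3) + 2·v(0) for all v ∈ V (Neumann data are natural BCs: they enter the RHS as boundary terms).
Substituting f(x) = 3*x^2 + 2*x - 10/9, the right-hand side is ∫_0^2/3 (3*x^2 + 2*x - 10/9) v dx − 2·v(2/3) + 2·v(0).
Compatibility check (pure Neumann): taking v ≡ 1 ∈ V gives 0 = ∫_0^2/3 f dx + (-2) − (-2), i.e. ∫_0^2/3 f dx must equal u'(0) − u'(2/3) = 0. Indeed ∫_0^2/3 (3*x^2 + 2*x - 10/9) dx = 0, so the data are compatible. The solution is then unique only up to an additive constant (fix it e.g. by requiring ∫_0^2/3 u dx = 0).


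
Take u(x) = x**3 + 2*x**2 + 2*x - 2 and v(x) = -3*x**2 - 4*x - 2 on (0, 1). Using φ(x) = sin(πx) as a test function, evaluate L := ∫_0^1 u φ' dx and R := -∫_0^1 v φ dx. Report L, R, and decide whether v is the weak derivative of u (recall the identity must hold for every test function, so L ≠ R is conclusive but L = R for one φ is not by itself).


LHS = -11/π + 12/π^3, RHS = -12/π^3 + 11/π. No, v is not the weak derivative of u.

u(x) = x**3 + 2*x**2 + 2*x - 2, classical derivative u'(x) = 3*x**2 + 4*x + 2.
φ(x) = sin(πx), so φ'(x) = π*cos(π*x).
Note φ(0) = φ(1) = 0, so the boundary term u·φ vanishes.
LHS = ∫_0^1 u(x) φ'(x) dx = ∫_0^1 (π*x^3*cos(π*x) + 2*π*x^2*cos(π*x) + 2*π*x*cos(π*x) - 2*π*cos(π*x)) dx. Term by term:
  ∫_0^1 -2*π*cos(π*x) dx = 0;  ∫_0^1 π*x^3*cos(π*x) dx = -3/π + 12/π^3;  ∫_0^1 2*π*x*cos(π*x) dx = -4/π;
  ∫_0^1 2*π*x^2*cos(π*x) dx = -4/π.
Sum: 0 + -3/π + 12/π^3 − 4/π − 4/π = -11/π + 12/π^3.
So LHS = -11/π + 12/π^3.
∫_0^1 v(x) φ(x) dx = ∫_0^1 (-3*x^2*sin(π*x) - 4*x*sin(π*x) - 2*sin(π*x)) dx. Term by term:
  ∫_0^1 -2*sin(π*x) dx = -4/π;  ∫_0^1 -4*x*sin(π*x) dx = -4/π;  ∫_0^1 -3*x^2*sin(π*x) dx = -3/π + 12/π^3.
Sum: -4/π − 4/π + -3/π + 12/π^3 = -11/π + 12/π^3.
So RHS = -∫_0^1 v(x) φ(x) dx = -12/π^3 + 11/π.
LHS − RHS = -22/π + 24/π^3 ≠ 0, so the identity fails.
(For a valid weak derivative the identity must hold for EVERY test function, in particular this one. The failure shows v is NOT the weak derivative of u.)
Correct weak derivative would be u'(x) = 3*x**2 + 4*x + 2.


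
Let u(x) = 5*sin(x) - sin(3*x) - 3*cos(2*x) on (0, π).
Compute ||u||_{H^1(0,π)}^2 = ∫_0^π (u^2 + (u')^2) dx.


||u||_{H^1(0,π)}^2 = 136 + 105*π/2

u'(x) = 6*sin(2*x) + 5*cos(x) - 3*cos(3*x).
Expand u² and (u')² and integrate term by term on (0, π), using: for integers n ≥ 1, ∫_0^π sin²(nx) dx = ∫_0^π cos²(nx) dx = π/2; for n ≠ n', ∫_0^π sin(nx)sin(n'x) dx = ∫_0^π cos(nx)cos(n'x) dx = 0; and by product-to-sum, ∫_0^π sin(nx)cos(n'x) dx = ½∫_0^π [sin((n+n')x) + sin((n−n')x)] dx, which is 0 when n+n' is even and 2n/(n²−n'²) when n+n' is odd (it need not vanish on (0, π)).
  u² squared terms: (-1)²·∫sin(3x)² dx = 1·π/2 = π/2;  (-3)²·∫cos(2x)² dx = 9·π/2 = 9*π/2;  (5)²·∫sin(x)² dx = 25·π/2 = 25*π/2.
  u² cross terms: 2·(-1)·(-3)·∫sin(3x)·cos(2x) dx = 6·(6/5) = 36/5;  2·(-1)·(5)·∫sin(3x)·sin(x) dx = -10·(0) = 0;  2·(-3)·(5)·∫cos(2x)·sin(x) dx = -30·(-2/3) = 20.
  So ∫_0^π u² dx = π/2 + 9*π/2 + 25*π/2 + 36/5 + 0 + 20 = 136/5 + 35*π/2.
  (u')² squared terms: (-3)²·∫cos(3x)² dx = 9·π/2 = 9*π/2;  (5)²·∫cos(x)² dx = 25·π/2 = 25*π/2;  (6)²·∫sin(2x)² dx = 36·π/2 = 18*π.
  (u')² cross terms: 2·(-3)·(5)·∫cos(3x)·cos(x) dx = -30·(0) = 0;  2·(-3)·(6)·∫cos(3x)·sin(2x) dx = -36·(-4/5) = 144/5;  2·(5)·(6)·∫cos(x)·sin(2x) dx = 60·(4/3) = 80.
  So ∫_0^π (u')² dx = 9*π/2 + 25*π/2 + 18*π + 0 + 144/5 + 80 = 544/5 + 35*π.
||u||_{H^1}^2 = (136/5 + 35*π/2) + (544/5 + 35*π) = 136 + 105*π/2.
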